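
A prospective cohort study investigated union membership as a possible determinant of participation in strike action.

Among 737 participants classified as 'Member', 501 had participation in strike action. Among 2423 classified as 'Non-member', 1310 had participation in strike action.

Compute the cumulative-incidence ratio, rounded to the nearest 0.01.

1.26

From the description: a = 501, b = 236, c = 1310, d = 1113.
Risk in exposed = 501/737 = 0.67978; risk in unexposed = 1310/2423 = 0.54065.
RR = 0.67978 / 0.54065 = 1.25734
The risk among the exposed is 1.26 times that among the unexposed.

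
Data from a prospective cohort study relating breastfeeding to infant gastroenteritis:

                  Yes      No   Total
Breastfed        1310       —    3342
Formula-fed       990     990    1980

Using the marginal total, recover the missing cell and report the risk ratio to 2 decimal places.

The missing cell is in the exposed row: 3342 − 1310 = 2032.
So a = 1310, b = 2032, c = 990, d = 990.
RR = [a/(a+b)] / [c/(c+d)] = (1310/3342) / (990/1980) = 0.39198/0.50000 = 0.78396

0.78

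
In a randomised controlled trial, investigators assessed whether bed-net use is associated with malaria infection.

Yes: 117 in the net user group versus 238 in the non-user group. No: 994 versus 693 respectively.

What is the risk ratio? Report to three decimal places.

From the description: a = 117, b = 994, c = 238, d = 693.
Risk in exposed = 117/1111 = 0.10531; risk in unexposed = 238/931 = 0.25564.
RR = 0.10531 / 0.25564 = 0.41195
The risk is 59% lower among the exposed than among the unexposed.

0.412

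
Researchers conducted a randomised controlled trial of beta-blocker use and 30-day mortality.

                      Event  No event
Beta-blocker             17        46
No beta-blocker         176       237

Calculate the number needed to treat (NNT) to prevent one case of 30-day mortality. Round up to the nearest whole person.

7

Risk in treated group = 17/63 = 0.26984; risk in control = 176/413 = 0.42615.
Absolute risk reduction = 0.42615 − 0.26984 = 0.15631
NNT = 1 / ARR = 1 / 0.15631 = 6.398 → round up → 7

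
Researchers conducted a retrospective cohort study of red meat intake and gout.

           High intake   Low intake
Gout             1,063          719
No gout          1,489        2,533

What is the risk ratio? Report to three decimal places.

1.884

Reading the table with exposure as columns: a = 1063 (High intake, case), b = 1489 (High intake, non-case), c = 719 (Low intake, case), d = 2533.
Risk in exposed = 1063/2552 = 0.41654; risk in unexposed = 719/3252 = 0.22109.
RR = 0.41654 / 0.22109 = 1.88397
The risk among the exposed is 1.88 times that among the unexposed.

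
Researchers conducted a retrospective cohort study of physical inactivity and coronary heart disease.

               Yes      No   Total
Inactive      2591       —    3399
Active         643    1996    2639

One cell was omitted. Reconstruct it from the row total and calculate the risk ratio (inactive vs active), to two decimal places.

3.13

The missing cell is in the exposed row: 3399 − 2591 = 808.
So a = 2591, b = 808, c = 643, d = 1996.
RR = [a/(a+b)] / [c/(c+d)] = (2591/3399) / (643/2639) = 0.76228/0.24365 = 3.12856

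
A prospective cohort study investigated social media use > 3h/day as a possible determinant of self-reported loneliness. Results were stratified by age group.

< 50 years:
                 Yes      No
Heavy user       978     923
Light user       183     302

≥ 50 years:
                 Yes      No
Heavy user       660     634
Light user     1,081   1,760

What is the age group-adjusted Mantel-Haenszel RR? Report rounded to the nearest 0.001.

1.347

RR_MH = Σ(aᵢ·n₀ᵢ/nᵢ) / Σ(cᵢ·n₁ᵢ/nᵢ), with n₁ᵢ = aᵢ+bᵢ (exposed), n₀ᵢ = cᵢ+dᵢ (unexposed), nᵢ = n₁ᵢ+n₀ᵢ.
Stratum 1 (< 50 years): n₁ = 1901, n₀ = 485, n = 2386; a·n₀/n = 978·485/2386 = 198.7972; c·n₁/n = 183·1901/2386 = 145.8018
Stratum 2 (≥ 50 years): n₁ = 1294, n₀ = 2841, n = 4135; a·n₀/n = 660·2841/4135 = 453.4607; c·n₁/n = 1081·1294/4135 = 338.2863
RR_MH = (198.7972 + 453.4607) / (145.8018 + 338.2863) = 652.2579 / 484.0881 = 1.34739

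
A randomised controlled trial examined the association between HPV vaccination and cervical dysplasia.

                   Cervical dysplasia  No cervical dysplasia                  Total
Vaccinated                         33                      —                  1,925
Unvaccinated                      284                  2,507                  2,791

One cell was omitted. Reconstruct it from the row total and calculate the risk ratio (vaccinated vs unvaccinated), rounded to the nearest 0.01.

The missing cell is in the exposed row: 1925 − 33 = 1892.
So a = 33, b = 1892, c = 284, d = 2507.
RR = [a/(a+b)] / [c/(c+d)] = (33/1925) / (284/2791) = 0.01714/0.10176 = 0.16847

0.17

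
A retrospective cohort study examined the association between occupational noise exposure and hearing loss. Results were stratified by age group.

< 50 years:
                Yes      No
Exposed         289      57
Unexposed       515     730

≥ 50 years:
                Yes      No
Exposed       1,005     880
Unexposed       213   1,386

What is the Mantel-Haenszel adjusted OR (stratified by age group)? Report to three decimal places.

OR_MH = Σ(aᵢdᵢ/nᵢ) / Σ(bᵢcᵢ/nᵢ), where nᵢ is the stratum total.
Stratum 1 (< 50 years): n = 1591; a·d/n = 289·730/1591 = 132.6021; b·c/n = 57·515/1591 = 18.4507
Stratum 2 (≥ 50 years): n = 3484; a·d/n = 1005·1386/3484 = 399.8077; b·c/n = 880·213/3484 = 53.8002
OR_MH = (132.6021 + 399.8077) / (18.4507 + 53.8002) = 532.4098 / 72.2509 = 7.36890

7.369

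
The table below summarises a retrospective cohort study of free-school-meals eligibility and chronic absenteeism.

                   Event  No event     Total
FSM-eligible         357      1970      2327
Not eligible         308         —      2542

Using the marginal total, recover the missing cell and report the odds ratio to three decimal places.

The missing cell is in the unexposed row: 2542 − 308 = 2234.
So a = 357, b = 1970, c = 308, d = 2234.
OR = (a·d)/(b·c) = (357 × 2234) / (1970 × 308) = 797538 / 606760 = 1.31442

1.314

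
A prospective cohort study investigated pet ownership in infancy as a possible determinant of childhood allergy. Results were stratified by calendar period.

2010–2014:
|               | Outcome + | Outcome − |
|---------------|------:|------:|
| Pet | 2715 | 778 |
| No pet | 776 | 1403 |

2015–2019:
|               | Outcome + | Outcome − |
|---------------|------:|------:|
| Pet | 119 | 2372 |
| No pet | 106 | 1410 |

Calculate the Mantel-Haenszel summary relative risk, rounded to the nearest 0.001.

RR_MH = Σ(aᵢ·n₀ᵢ/nᵢ) / Σ(cᵢ·n₁ᵢ/nᵢ), with n₁ᵢ = aᵢ+bᵢ (exposed), n₀ᵢ = cᵢ+dᵢ (unexposed), nᵢ = n₁ᵢ+n₀ᵢ.
Stratum 1 (2010–2014): n₁ = 3493, n₀ = 2179, n = 5672; a·n₀/n = 2715·2179/5672 = 1043.0157; c·n₁/n = 776·3493/5672 = 477.8858
Stratum 2 (2015–2019): n₁ = 2491, n₀ = 1516, n = 4007; a·n₀/n = 119·1516/4007 = 45.0222; c·n₁/n = 106·2491/4007 = 65.8962
RR_MH = (1043.0157 + 45.0222) / (477.8858 + 65.8962) = 1088.0379 / 543.7819 = 2.00087

2.001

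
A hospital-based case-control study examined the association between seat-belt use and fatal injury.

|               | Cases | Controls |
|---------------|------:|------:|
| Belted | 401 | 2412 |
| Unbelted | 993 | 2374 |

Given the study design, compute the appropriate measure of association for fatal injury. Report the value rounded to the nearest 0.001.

Cells: a = 401, b = 2412, c = 993, d = 2374.
This is a hospital-based case-control study: participants were sampled on outcome status, so risks in the source population cannot be estimated directly — relative risk is not valid here. The odds ratio is the appropriate measure.
OR = (a·d)/(b·c) = (401 × 2374) / (2412 × 993) = 951974 / 2395116 = 0.39746

0.397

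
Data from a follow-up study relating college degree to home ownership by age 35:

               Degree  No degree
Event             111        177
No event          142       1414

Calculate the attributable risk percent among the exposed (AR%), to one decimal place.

74.6

Reading the table with exposure as columns: a = 111 (Degree, case), b = 142 (Degree, non-case), c = 177 (No degree, case), d = 1414.
Risk in exposed = 111/253 = 0.43874; risk in unexposed = 177/1591 = 0.11125.
RR = 0.43874/0.11125 = 3.94366
AR% = (RR − 1)/RR × 100 = (3.94366 − 1)/3.94366 × 100 = 74.6428%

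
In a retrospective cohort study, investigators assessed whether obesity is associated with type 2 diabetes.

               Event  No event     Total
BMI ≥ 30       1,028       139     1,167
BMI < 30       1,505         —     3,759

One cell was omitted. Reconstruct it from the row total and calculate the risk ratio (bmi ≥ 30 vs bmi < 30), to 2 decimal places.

The missing cell is in the unexposed row: 3759 − 1505 = 2254.
So a = 1028, b = 139, c = 1505, d = 2254.
RR = [a/(a+b)] / [c/(c+d)] = (1028/1167) / (1505/3759) = 0.88089/0.40037 = 2.20018

2.20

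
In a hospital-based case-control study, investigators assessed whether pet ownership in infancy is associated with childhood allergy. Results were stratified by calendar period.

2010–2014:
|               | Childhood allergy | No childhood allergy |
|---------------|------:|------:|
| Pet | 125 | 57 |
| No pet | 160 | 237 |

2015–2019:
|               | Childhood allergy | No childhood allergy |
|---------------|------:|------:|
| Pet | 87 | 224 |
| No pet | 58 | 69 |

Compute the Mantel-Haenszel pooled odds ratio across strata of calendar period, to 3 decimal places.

OR_MH = Σ(aᵢdᵢ/nᵢ) / Σ(bᵢcᵢ/nᵢ), where nᵢ is the stratum total.
Stratum 1 (2010–2014): n = 579; a·d/n = 125·237/579 = 51.1658; b·c/n = 57·160/579 = 15.7513
Stratum 2 (2015–2019): n = 438; a·d/n = 87·69/438 = 13.7055; b·c/n = 224·58/438 = 29.6621
OR_MH = (51.1658 + 13.7055) / (15.7513 + 29.6621) = 64.8713 / 45.4134 = 1.42846

1.428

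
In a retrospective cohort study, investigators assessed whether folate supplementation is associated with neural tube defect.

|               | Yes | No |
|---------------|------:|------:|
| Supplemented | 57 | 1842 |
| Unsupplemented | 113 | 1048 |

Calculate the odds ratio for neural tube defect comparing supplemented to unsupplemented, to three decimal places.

Cells: a = 57, b = 1842, c = 113, d = 1048.
OR = (a·d)/(b·c) = (57 × 1048) / (1842 × 113) = 59736 / 208146 = 0.28699
Exposure is associated with lower odds of neural tube defect (OR = 0.29 < 1).

0.287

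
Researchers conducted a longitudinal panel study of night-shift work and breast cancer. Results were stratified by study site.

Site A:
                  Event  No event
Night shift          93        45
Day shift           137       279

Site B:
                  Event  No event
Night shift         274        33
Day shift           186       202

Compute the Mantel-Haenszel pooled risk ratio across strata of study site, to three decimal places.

RR_MH = Σ(aᵢ·n₀ᵢ/nᵢ) / Σ(cᵢ·n₁ᵢ/nᵢ), with n₁ᵢ = aᵢ+bᵢ (exposed), n₀ᵢ = cᵢ+dᵢ (unexposed), nᵢ = n₁ᵢ+n₀ᵢ.
Stratum 1 (Site A): n₁ = 138, n₀ = 416, n = 554; a·n₀/n = 93·416/554 = 69.8339; c·n₁/n = 137·138/554 = 34.1264
Stratum 2 (Site B): n₁ = 307, n₀ = 388, n = 695; a·n₀/n = 274·388/695 = 152.9669; c·n₁/n = 186·307/695 = 82.1612
RR_MH = (69.8339 + 152.9669) / (34.1264 + 82.1612) = 222.8008 / 116.2875 = 1.91595

1.916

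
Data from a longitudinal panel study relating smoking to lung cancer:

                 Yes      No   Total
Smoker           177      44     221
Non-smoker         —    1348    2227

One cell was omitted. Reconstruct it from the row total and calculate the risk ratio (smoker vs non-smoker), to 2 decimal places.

2.03

The missing cell is in the unexposed row: 2227 − 1348 = 879.
So a = 177, b = 44, c = 879, d = 1348.
RR = [a/(a+b)] / [c/(c+d)] = (177/221) / (879/2227) = 0.80090/0.39470 = 2.02914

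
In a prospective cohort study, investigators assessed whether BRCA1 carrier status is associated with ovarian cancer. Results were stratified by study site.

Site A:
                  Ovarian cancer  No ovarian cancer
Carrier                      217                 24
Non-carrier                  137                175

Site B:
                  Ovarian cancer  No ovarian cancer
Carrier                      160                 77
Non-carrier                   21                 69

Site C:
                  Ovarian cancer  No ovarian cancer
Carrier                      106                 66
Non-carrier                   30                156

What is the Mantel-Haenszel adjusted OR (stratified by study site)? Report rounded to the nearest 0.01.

OR_MH = Σ(aᵢdᵢ/nᵢ) / Σ(bᵢcᵢ/nᵢ), where nᵢ is the stratum total.
Stratum 1 (Site A): n = 553; a·d/n = 217·175/553 = 68.6709; b·c/n = 24·137/553 = 5.9458
Stratum 2 (Site B): n = 327; a·d/n = 160·69/327 = 33.7615; b·c/n = 77·21/327 = 4.9450
Stratum 3 (Site C): n = 358; a·d/n = 106·156/358 = 46.1899; b·c/n = 66·30/358 = 5.5307
OR_MH = (68.6709 + 33.7615 + 46.1899) / (5.9458 + 4.9450 + 5.5307) = 148.6223 / 16.4214 = 9.05051

9.05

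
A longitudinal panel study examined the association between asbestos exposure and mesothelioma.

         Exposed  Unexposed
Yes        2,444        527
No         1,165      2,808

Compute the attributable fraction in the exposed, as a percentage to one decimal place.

76.7

Reading the table with exposure as columns: a = 2444 (Exposed, case), b = 1165 (Exposed, non-case), c = 527 (Unexposed, case), d = 2808.
Risk in exposed = 2444/3609 = 0.67720; risk in unexposed = 527/3335 = 0.15802.
RR = 0.67720/0.15802 = 4.28548
AR% = (RR − 1)/RR × 100 = (4.28548 − 1)/4.28548 × 100 = 76.6654%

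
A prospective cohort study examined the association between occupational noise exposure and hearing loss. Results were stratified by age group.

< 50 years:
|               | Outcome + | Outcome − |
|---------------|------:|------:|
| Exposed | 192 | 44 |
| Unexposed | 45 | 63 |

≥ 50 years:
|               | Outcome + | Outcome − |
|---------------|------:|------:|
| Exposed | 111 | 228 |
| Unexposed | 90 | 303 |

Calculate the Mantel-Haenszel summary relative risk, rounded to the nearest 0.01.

RR_MH = Σ(aᵢ·n₀ᵢ/nᵢ) / Σ(cᵢ·n₁ᵢ/nᵢ), with n₁ᵢ = aᵢ+bᵢ (exposed), n₀ᵢ = cᵢ+dᵢ (unexposed), nᵢ = n₁ᵢ+n₀ᵢ.
Stratum 1 (< 50 years): n₁ = 236, n₀ = 108, n = 344; a·n₀/n = 192·108/344 = 60.2791; c·n₁/n = 45·236/344 = 30.8721
Stratum 2 (≥ 50 years): n₁ = 339, n₀ = 393, n = 732; a·n₀/n = 111·393/732 = 59.5943; c·n₁/n = 90·339/732 = 41.6803
RR_MH = (60.2791 + 59.5943) / (30.8721 + 41.6803) = 119.8733 / 72.5524 = 1.65223

1.65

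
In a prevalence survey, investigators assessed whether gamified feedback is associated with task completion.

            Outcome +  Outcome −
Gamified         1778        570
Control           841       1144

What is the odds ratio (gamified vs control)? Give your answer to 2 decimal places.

4.24

Cells: a = 1778, b = 570, c = 841, d = 1144.
OR = (a·d)/(b·c) = (1778 × 1144) / (570 × 841) = 2034032 / 479370 = 4.24314
The odds of task completion are about 4.24 times as high in the gamified group.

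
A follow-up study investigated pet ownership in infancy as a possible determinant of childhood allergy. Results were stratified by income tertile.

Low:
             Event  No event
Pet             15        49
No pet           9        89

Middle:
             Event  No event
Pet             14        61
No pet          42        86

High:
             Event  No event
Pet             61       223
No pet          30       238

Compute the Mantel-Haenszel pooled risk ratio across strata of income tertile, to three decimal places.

RR_MH = Σ(aᵢ·n₀ᵢ/nᵢ) / Σ(cᵢ·n₁ᵢ/nᵢ), with n₁ᵢ = aᵢ+bᵢ (exposed), n₀ᵢ = cᵢ+dᵢ (unexposed), nᵢ = n₁ᵢ+n₀ᵢ.
Stratum 1 (Low): n₁ = 64, n₀ = 98, n = 162; a·n₀/n = 15·98/162 = 9.0741; c·n₁/n = 9·64/162 = 3.5556
Stratum 2 (Middle): n₁ = 75, n₀ = 128, n = 203; a·n₀/n = 14·128/203 = 8.8276; c·n₁/n = 42·75/203 = 15.5172
Stratum 3 (High): n₁ = 284, n₀ = 268, n = 552; a·n₀/n = 61·268/552 = 29.6159; c·n₁/n = 30·284/552 = 15.4348
RR_MH = (9.0741 + 8.8276 + 29.6159) / (3.5556 + 15.5172 + 15.4348) = 47.5176 / 34.5076 = 1.37702

1.377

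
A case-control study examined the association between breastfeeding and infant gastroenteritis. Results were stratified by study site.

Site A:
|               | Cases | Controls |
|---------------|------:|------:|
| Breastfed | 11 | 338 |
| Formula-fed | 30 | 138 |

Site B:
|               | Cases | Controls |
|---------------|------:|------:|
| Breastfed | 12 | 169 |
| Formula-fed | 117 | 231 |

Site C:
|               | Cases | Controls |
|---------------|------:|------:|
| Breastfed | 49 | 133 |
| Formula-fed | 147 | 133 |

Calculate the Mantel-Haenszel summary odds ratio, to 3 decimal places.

OR_MH = Σ(aᵢdᵢ/nᵢ) / Σ(bᵢcᵢ/nᵢ), where nᵢ is the stratum total.
Stratum 1 (Site A): n = 517; a·d/n = 11·138/517 = 2.9362; b·c/n = 338·30/517 = 19.6132
Stratum 2 (Site B): n = 529; a·d/n = 12·231/529 = 5.2401; b·c/n = 169·117/529 = 37.3781
Stratum 3 (Site C): n = 462; a·d/n = 49·133/462 = 14.1061; b·c/n = 133·147/462 = 42.3182
OR_MH = (2.9362 + 5.2401 + 14.1061) / (19.6132 + 37.3781 + 42.3182) = 22.2823 / 99.3094 = 0.22437

0.224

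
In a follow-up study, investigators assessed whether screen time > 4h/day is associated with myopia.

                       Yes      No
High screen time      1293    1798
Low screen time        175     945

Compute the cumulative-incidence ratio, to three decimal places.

Cells: a = 1293, b = 1798, c = 175, d = 945.
Risk in exposed = 1293/3091 = 0.41831; risk in unexposed = 175/1120 = 0.15625.
RR = 0.41831 / 0.15625 = 2.67719
The risk among the exposed is 2.68 times that among the unexposed.

2.677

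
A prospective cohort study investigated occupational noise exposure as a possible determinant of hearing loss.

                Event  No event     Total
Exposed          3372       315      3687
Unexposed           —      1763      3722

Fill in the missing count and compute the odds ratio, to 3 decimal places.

The missing cell is in the unexposed row: 3722 − 1763 = 1959.
So a = 3372, b = 315, c = 1959, d = 1763.
OR = (a·d)/(b·c) = (3372 × 1763) / (315 × 1959) = 5944836 / 617085 = 9.63374

9.634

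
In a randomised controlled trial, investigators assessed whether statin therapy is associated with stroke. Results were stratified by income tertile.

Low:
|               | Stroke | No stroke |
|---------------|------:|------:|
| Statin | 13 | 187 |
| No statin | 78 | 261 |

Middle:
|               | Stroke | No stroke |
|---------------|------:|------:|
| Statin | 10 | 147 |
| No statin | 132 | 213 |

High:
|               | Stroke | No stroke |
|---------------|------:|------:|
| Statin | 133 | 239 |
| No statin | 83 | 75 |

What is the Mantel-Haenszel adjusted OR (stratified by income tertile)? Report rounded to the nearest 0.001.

OR_MH = Σ(aᵢdᵢ/nᵢ) / Σ(bᵢcᵢ/nᵢ), where nᵢ is the stratum total.
Stratum 1 (Low): n = 539; a·d/n = 13·261/539 = 6.2950; b·c/n = 187·78/539 = 27.0612
Stratum 2 (Middle): n = 502; a·d/n = 10·213/502 = 4.2430; b·c/n = 147·132/502 = 38.6534
Stratum 3 (High): n = 530; a·d/n = 133·75/530 = 18.8208; b·c/n = 239·83/530 = 37.4283
OR_MH = (6.2950 + 4.2430 + 18.8208) / (27.0612 + 38.6534 + 37.4283) = 29.3588 / 103.1429 = 0.28464

0.285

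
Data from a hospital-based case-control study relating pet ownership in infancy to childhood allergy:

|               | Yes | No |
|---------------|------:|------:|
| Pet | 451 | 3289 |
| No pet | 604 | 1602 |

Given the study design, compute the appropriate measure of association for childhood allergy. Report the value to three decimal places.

Cells: a = 451, b = 3289, c = 604, d = 1602.
This is a hospital-based case-control study: participants were sampled on outcome status, so risks in the source population cannot be estimated directly — relative risk is not valid here. The odds ratio is the appropriate measure.
OR = (a·d)/(b·c) = (451 × 1602) / (3289 × 604) = 722502 / 1986556 = 0.36370

0.364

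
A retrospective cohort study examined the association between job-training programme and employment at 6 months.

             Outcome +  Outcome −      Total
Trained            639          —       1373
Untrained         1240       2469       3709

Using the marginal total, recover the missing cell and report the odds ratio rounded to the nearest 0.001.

1.733

The missing cell is in the exposed row: 1373 − 639 = 734.
So a = 639, b = 734, c = 1240, d = 2469.
OR = (a·d)/(b·c) = (639 × 2469) / (734 × 1240) = 1577691 / 910160 = 1.73342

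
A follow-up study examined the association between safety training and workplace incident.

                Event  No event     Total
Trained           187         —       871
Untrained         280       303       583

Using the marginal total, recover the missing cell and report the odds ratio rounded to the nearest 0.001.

The missing cell is in the exposed row: 871 − 187 = 684.
So a = 187, b = 684, c = 280, d = 303.
OR = (a·d)/(b·c) = (187 × 303) / (684 × 280) = 56661 / 191520 = 0.29585

0.296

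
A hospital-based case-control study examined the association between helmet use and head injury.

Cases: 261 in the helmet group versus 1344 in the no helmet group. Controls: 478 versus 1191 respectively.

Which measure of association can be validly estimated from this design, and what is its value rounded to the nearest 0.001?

0.484

From the description: a = 261, b = 478, c = 1344, d = 1191.
This is a hospital-based case-control study: participants were sampled on outcome status, so risks in the source population cannot be estimated directly — relative risk is not valid here. The odds ratio is the appropriate measure.
OR = (a·d)/(b·c) = (261 × 1191) / (478 × 1344) = 310851 / 642432 = 0.48387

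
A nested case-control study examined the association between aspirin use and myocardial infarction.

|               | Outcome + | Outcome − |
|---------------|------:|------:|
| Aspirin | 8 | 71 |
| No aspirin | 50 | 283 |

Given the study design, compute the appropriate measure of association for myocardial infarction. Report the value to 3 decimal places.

0.638

Cells: a = 8, b = 71, c = 50, d = 283.
This is a nested case-control study: participants were sampled on outcome status, so risks in the source population cannot be estimated directly — relative risk is not valid here. The odds ratio is the appropriate measure.
OR = (a·d)/(b·c) = (8 × 283) / (71 × 50) = 2264 / 3550 = 0.63775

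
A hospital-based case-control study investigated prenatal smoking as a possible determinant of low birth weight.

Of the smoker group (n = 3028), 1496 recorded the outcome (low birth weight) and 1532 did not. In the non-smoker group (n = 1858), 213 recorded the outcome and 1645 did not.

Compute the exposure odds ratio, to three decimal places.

From the description: a = 1496, b = 1532, c = 213, d = 1645.
OR = (a·d)/(b·c) = (1496 × 1645) / (1532 × 213) = 2460920 / 326316 = 7.54152
The odds of low birth weight are about 7.54 times as high in the smoker group.

7.542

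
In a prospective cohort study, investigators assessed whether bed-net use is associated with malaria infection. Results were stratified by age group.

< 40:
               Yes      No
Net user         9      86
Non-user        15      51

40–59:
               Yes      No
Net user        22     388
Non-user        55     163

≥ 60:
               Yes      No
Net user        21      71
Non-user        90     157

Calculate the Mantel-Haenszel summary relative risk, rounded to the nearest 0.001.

RR_MH = Σ(aᵢ·n₀ᵢ/nᵢ) / Σ(cᵢ·n₁ᵢ/nᵢ), with n₁ᵢ = aᵢ+bᵢ (exposed), n₀ᵢ = cᵢ+dᵢ (unexposed), nᵢ = n₁ᵢ+n₀ᵢ.
Stratum 1 (< 40): n₁ = 95, n₀ = 66, n = 161; a·n₀/n = 9·66/161 = 3.6894; c·n₁/n = 15·95/161 = 8.8509
Stratum 2 (40–59): n₁ = 410, n₀ = 218, n = 628; a·n₀/n = 22·218/628 = 7.6369; c·n₁/n = 55·410/628 = 35.9076
Stratum 3 (≥ 60): n₁ = 92, n₀ = 247, n = 339; a·n₀/n = 21·247/339 = 15.3009; c·n₁/n = 90·92/339 = 24.4248
RR_MH = (3.6894 + 7.6369 + 15.3009) / (8.8509 + 35.9076 + 24.4248) = 26.6273 / 69.1834 = 0.38488

0.385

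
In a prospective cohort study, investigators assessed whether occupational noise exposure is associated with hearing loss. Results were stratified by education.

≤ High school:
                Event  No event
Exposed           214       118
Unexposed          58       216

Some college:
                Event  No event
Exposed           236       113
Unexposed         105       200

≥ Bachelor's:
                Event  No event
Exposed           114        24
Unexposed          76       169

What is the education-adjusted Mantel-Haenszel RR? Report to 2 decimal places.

2.43

RR_MH = Σ(aᵢ·n₀ᵢ/nᵢ) / Σ(cᵢ·n₁ᵢ/nᵢ), with n₁ᵢ = aᵢ+bᵢ (exposed), n₀ᵢ = cᵢ+dᵢ (unexposed), nᵢ = n₁ᵢ+n₀ᵢ.
Stratum 1 (≤ High school): n₁ = 332, n₀ = 274, n = 606; a·n₀/n = 214·274/606 = 96.7591; c·n₁/n = 58·332/606 = 31.7756
Stratum 2 (Some college): n₁ = 349, n₀ = 305, n = 654; a·n₀/n = 236·305/654 = 110.0612; c·n₁/n = 105·349/654 = 56.0321
Stratum 3 (≥ Bachelor's): n₁ = 138, n₀ = 245, n = 383; a·n₀/n = 114·245/383 = 72.9243; c·n₁/n = 76·138/383 = 27.3838
RR_MH = (96.7591 + 110.0612 + 72.9243) / (31.7756 + 56.0321 + 27.3838) = 279.7445 / 115.1915 = 2.42852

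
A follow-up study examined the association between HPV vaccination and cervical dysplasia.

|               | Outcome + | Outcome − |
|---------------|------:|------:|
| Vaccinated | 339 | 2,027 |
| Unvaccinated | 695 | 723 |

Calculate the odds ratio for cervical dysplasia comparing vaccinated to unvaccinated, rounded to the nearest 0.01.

0.17

Cells: a = 339, b = 2027, c = 695, d = 723.
OR = (a·d)/(b·c) = (339 × 723) / (2027 × 695) = 245097 / 1408765 = 0.17398
Exposure is associated with lower odds of cervical dysplasia (OR = 0.17 < 1).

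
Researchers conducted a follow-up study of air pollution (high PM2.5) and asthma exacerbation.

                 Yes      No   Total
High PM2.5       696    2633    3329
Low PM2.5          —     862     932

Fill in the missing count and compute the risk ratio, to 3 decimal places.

2.784

The missing cell is in the unexposed row: 932 − 862 = 70.
So a = 696, b = 2633, c = 70, d = 862.
RR = [a/(a+b)] / [c/(c+d)] = (696/3329) / (70/932) = 0.20907/0.07511 = 2.78364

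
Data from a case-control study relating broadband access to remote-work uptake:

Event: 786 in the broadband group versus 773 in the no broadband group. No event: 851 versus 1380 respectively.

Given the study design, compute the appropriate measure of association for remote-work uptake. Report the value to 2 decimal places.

From the description: a = 786, b = 851, c = 773, d = 1380.
This is a case-control study: participants were sampled on outcome status, so risks in the source population cannot be estimated directly — relative risk is not valid here. The odds ratio is the appropriate measure.
OR = (a·d)/(b·c) = (786 × 1380) / (851 × 773) = 1084680 / 657823 = 1.64889

1.65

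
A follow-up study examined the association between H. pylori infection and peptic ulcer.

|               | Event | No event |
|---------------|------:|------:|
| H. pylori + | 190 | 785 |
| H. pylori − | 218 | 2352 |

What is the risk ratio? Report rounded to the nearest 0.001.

2.297

Cells: a = 190, b = 785, c = 218, d = 2352.
Risk in exposed = 190/975 = 0.19487; risk in unexposed = 218/2570 = 0.08482.
RR = 0.19487 / 0.08482 = 2.29734
The risk among the exposed is 2.30 times that among the unexposed.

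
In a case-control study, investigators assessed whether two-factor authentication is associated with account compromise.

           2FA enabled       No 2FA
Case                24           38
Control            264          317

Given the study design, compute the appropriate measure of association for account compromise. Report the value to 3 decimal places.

0.758

Reading the table with exposure as columns: a = 24 (2FA enabled, case), b = 264 (2FA enabled, non-case), c = 38 (No 2FA, case), d = 317.
This is a case-control study: participants were sampled on outcome status, so risks in the source population cannot be estimated directly — relative risk is not valid here. The odds ratio is the appropriate measure.
OR = (a·d)/(b·c) = (24 × 317) / (264 × 38) = 7608 / 10032 = 0.75837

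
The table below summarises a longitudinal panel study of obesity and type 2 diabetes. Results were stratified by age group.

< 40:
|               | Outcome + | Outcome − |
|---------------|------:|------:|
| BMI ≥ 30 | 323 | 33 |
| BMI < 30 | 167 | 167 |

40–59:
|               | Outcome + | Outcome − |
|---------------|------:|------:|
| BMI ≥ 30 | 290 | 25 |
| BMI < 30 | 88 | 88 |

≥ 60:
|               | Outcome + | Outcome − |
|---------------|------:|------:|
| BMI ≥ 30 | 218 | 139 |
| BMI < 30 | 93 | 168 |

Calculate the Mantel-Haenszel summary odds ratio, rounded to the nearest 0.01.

5.67

OR_MH = Σ(aᵢdᵢ/nᵢ) / Σ(bᵢcᵢ/nᵢ), where nᵢ is the stratum total.
Stratum 1 (< 40): n = 690; a·d/n = 323·167/690 = 78.1754; b·c/n = 33·167/690 = 7.9870
Stratum 2 (40–59): n = 491; a·d/n = 290·88/491 = 51.9756; b·c/n = 25·88/491 = 4.4807
Stratum 3 (≥ 60): n = 618; a·d/n = 218·168/618 = 59.2621; b·c/n = 139·93/618 = 20.9175
OR_MH = (78.1754 + 51.9756 + 59.2621) / (7.9870 + 4.4807 + 20.9175) = 189.4131 / 33.3851 = 5.67358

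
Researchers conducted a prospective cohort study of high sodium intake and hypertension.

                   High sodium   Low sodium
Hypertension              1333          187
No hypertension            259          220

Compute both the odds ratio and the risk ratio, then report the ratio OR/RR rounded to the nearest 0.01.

Reading the table with exposure as columns: a = 1333 (High sodium, case), b = 259 (High sodium, non-case), c = 187 (Low sodium, case), d = 220.
OR = (1333·220)/(259·187) = 293260/48433 = 6.05496
Risk in exposed = 1333/1592 = 0.83731; risk in unexposed = 187/407 = 0.45946; RR = 1.82238
OR/RR = 6.05496 / 1.82238 = 3.32255
The outcome is not rare, so the OR lies further from 1 than the RR.

3.32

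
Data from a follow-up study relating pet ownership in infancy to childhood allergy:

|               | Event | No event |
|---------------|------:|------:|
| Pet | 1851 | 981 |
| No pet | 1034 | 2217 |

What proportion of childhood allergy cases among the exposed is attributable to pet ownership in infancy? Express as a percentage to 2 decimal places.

51.34

Cells: a = 1851, b = 981, c = 1034, d = 2217.
Risk in exposed = 1851/2832 = 0.65360; risk in unexposed = 1034/3251 = 0.31806.
RR = 0.65360/0.31806 = 2.05499
AR% = (RR − 1)/RR × 100 = (2.05499 − 1)/2.05499 × 100 = 51.3380%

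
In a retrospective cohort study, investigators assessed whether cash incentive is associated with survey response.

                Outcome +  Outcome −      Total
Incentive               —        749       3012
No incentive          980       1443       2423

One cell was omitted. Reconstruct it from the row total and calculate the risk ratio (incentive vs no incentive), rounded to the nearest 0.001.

1.858

The missing cell is in the exposed row: 3012 − 749 = 2263.
So a = 2263, b = 749, c = 980, d = 1443.
RR = [a/(a+b)] / [c/(c+d)] = (2263/3012) / (980/2423) = 0.75133/0.40446 = 1.85762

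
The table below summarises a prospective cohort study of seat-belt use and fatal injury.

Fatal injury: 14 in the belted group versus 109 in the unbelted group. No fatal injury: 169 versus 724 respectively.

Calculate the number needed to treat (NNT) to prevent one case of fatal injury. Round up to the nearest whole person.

19

Risk in treated group = 14/183 = 0.07650; risk in control = 109/833 = 0.13085.
Absolute risk reduction = 0.13085 − 0.07650 = 0.05435
NNT = 1 / ARR = 1 / 0.05435 = 18.399 → round up → 19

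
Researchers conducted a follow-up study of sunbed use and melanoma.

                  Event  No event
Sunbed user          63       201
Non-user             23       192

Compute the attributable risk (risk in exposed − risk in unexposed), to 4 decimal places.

0.1317

Cells: a = 63, b = 201, c = 23, d = 192.
Risk in exposed = 63/264 = 0.238636; risk in unexposed = 23/215 = 0.106977.
Risk difference = 0.238636 − 0.106977 = 0.131660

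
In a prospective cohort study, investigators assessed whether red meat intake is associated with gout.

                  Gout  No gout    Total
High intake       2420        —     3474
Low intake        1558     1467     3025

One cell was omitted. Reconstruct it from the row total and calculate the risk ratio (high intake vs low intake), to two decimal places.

1.35

The missing cell is in the exposed row: 3474 − 2420 = 1054.
So a = 2420, b = 1054, c = 1558, d = 1467.
RR = [a/(a+b)] / [c/(c+d)] = (2420/3474) / (1558/3025) = 0.69660/0.51504 = 1.35252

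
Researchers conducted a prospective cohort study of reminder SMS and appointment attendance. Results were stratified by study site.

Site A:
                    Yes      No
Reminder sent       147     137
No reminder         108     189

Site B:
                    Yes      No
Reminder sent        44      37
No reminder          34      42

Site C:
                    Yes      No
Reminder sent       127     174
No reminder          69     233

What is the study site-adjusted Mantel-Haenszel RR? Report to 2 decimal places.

RR_MH = Σ(aᵢ·n₀ᵢ/nᵢ) / Σ(cᵢ·n₁ᵢ/nᵢ), with n₁ᵢ = aᵢ+bᵢ (exposed), n₀ᵢ = cᵢ+dᵢ (unexposed), nᵢ = n₁ᵢ+n₀ᵢ.
Stratum 1 (Site A): n₁ = 284, n₀ = 297, n = 581; a·n₀/n = 147·297/581 = 75.1446; c·n₁/n = 108·284/581 = 52.7917
Stratum 2 (Site B): n₁ = 81, n₀ = 76, n = 157; a·n₀/n = 44·76/157 = 21.2994; c·n₁/n = 34·81/157 = 17.5414
Stratum 3 (Site C): n₁ = 301, n₀ = 302, n = 603; a·n₀/n = 127·302/603 = 63.6053; c·n₁/n = 69·301/603 = 34.4428
RR_MH = (75.1446 + 21.2994 + 63.6053) / (52.7917 + 17.5414 + 34.4428) = 160.0492 / 104.7759 = 1.52754

1.53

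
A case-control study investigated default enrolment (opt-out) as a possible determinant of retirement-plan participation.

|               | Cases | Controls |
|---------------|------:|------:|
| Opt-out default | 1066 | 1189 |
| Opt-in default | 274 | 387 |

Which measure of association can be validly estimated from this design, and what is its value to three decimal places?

Cells: a = 1066, b = 1189, c = 274, d = 387.
This is a case-control study: participants were sampled on outcome status, so risks in the source population cannot be estimated directly — relative risk is not valid here. The odds ratio is the appropriate measure.
OR = (a·d)/(b·c) = (1066 × 387) / (1189 × 274) = 412542 / 325786 = 1.26630

1.266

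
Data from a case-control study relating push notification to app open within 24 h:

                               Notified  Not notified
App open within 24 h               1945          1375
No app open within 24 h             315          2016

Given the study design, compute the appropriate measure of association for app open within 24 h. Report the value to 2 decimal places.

9.05

Reading the table with exposure as columns: a = 1945 (Notified, case), b = 315 (Notified, non-case), c = 1375 (Not notified, case), d = 2016.
This is a case-control study: participants were sampled on outcome status, so risks in the source population cannot be estimated directly — relative risk is not valid here. The odds ratio is the appropriate measure.
OR = (a·d)/(b·c) = (1945 × 2016) / (315 × 1375) = 3921120 / 433125 = 9.05309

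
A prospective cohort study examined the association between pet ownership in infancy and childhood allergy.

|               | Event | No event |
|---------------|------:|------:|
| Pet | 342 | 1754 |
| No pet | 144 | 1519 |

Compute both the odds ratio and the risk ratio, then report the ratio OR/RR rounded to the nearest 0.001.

Cells: a = 342, b = 1754, c = 144, d = 1519.
OR = (342·1519)/(1754·144) = 519498/252576 = 2.05680
Risk in exposed = 342/2096 = 0.16317; risk in unexposed = 144/1663 = 0.08659; RR = 1.88436
OR/RR = 2.05680 / 1.88436 = 1.09151
The outcome is not rare, so the OR lies further from 1 than the RR.

1.092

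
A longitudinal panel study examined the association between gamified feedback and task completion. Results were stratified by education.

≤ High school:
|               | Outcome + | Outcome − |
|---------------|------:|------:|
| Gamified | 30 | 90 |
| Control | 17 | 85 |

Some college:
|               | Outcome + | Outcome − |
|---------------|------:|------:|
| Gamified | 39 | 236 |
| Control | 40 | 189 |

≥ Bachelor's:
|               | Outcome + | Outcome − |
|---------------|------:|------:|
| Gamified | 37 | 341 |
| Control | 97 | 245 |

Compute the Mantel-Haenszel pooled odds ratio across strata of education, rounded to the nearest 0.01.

0.54

OR_MH = Σ(aᵢdᵢ/nᵢ) / Σ(bᵢcᵢ/nᵢ), where nᵢ is the stratum total.
Stratum 1 (≤ High school): n = 222; a·d/n = 30·85/222 = 11.4865; b·c/n = 90·17/222 = 6.8919
Stratum 2 (Some college): n = 504; a·d/n = 39·189/504 = 14.6250; b·c/n = 236·40/504 = 18.7302
Stratum 3 (≥ Bachelor's): n = 720; a·d/n = 37·245/720 = 12.5903; b·c/n = 341·97/720 = 45.9403
OR_MH = (11.4865 + 14.6250 + 12.5903) / (6.8919 + 18.7302 + 45.9403) = 38.7018 / 71.5623 = 0.54081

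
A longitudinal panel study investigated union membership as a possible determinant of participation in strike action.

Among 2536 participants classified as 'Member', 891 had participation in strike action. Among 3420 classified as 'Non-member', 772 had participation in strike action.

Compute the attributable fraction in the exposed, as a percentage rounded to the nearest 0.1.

From the description: a = 891, b = 1645, c = 772, d = 2648.
Risk in exposed = 891/2536 = 0.35134; risk in unexposed = 772/3420 = 0.22573.
RR = 0.35134/0.22573 = 1.55646
AR% = (RR − 1)/RR × 100 = (1.55646 − 1)/1.55646 × 100 = 35.7515%

35.8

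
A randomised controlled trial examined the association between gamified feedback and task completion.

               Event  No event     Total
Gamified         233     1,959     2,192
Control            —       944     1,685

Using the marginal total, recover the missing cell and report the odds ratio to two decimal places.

The missing cell is in the unexposed row: 1685 − 944 = 741.
So a = 233, b = 1959, c = 741, d = 944.
OR = (a·d)/(b·c) = (233 × 944) / (1959 × 741) = 219952 / 1451619 = 0.15152

0.15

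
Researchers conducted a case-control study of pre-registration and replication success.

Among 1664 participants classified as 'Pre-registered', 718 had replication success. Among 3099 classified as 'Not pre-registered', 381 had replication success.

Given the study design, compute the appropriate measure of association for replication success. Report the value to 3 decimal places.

From the description: a = 718, b = 946, c = 381, d = 2718.
This is a case-control study: participants were sampled on outcome status, so risks in the source population cannot be estimated directly — relative risk is not valid here. The odds ratio is the appropriate measure.
OR = (a·d)/(b·c) = (718 × 2718) / (946 × 381) = 1951524 / 360426 = 5.41449

5.414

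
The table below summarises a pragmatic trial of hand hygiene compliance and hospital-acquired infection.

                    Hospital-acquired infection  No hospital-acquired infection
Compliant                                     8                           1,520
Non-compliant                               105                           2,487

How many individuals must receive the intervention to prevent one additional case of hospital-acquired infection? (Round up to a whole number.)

29

Risk in treated group = 8/1528 = 0.00524; risk in control = 105/2592 = 0.04051.
Absolute risk reduction = 0.04051 − 0.00524 = 0.03527
NNT = 1 / ARR = 1 / 0.03527 = 28.350 → round up → 29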